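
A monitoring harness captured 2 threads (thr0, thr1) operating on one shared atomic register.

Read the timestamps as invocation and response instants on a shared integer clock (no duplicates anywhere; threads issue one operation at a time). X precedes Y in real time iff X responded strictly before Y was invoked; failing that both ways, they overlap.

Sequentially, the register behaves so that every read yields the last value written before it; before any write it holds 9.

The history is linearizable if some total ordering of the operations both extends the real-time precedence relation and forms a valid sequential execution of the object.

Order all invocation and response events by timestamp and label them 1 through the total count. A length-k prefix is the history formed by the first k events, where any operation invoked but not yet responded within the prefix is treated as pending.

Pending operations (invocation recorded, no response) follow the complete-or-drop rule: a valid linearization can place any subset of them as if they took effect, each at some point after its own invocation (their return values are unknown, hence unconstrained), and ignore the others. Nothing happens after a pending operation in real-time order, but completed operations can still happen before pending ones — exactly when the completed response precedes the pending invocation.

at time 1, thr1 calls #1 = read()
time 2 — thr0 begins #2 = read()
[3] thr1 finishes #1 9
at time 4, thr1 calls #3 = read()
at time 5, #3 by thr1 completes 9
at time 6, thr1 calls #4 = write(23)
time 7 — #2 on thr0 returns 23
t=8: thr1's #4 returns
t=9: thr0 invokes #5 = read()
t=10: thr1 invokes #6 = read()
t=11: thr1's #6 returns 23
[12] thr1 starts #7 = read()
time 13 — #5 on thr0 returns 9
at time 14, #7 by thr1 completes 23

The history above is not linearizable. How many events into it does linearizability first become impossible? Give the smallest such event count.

events 1..12 are linearizable, e.g. via #1, #3, #4, #2, #5, #6:
after step 1 (#1 read() → 9): value 9
after step 2 (#3 read() → 9): value 9
after step 3 (#4 write(23)): value 23
after step 4 (#2 read() → 23): value 23
after step 5 (#5 read() (pending, included)): value 23
after step 6 (#6 read() → 23): value 23
once event 13 joins (#5's response, time 13), exhaustive search finds no witness
no escape via the 1 pending operation (#7): every completion choice fails
for example #1, #2, #3, #4, #5, #6 (pending dropped) fails at step 2: #2 read() → 23 is not legal there
for example #1, #2, #3, #4, #6, #5 (pending dropped) fails at step 2: #2 read() → 23 is not legal there

13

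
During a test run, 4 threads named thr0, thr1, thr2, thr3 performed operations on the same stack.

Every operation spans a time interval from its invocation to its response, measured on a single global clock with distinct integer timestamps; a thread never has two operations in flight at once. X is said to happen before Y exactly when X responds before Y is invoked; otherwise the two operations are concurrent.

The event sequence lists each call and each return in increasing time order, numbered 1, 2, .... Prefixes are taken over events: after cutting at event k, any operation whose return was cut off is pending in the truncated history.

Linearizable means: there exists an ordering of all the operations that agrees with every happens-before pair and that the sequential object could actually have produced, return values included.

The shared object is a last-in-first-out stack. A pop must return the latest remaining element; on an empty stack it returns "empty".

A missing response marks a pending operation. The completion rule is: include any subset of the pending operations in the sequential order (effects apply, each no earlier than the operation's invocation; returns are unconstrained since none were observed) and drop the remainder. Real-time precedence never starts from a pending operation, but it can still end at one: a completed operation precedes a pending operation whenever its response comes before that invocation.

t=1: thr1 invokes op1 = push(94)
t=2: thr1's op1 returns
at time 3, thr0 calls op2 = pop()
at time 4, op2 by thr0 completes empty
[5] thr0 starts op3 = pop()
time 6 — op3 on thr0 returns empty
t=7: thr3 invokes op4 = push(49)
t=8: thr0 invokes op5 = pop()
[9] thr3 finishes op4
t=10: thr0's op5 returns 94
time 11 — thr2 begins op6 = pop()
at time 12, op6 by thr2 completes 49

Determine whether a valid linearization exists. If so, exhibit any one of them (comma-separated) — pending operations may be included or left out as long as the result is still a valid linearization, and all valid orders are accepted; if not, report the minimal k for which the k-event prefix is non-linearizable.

events 1..3 are fine; event 4 — the response of op2 at time 4 — makes the prefix non-linearizable
exhaustive check: the 2 completed stack ops admit one real-time order; illegal
one such order, op1, op2, breaks at step 2 where op2 pop() → empty is illegal

not linearizable — minimal violating prefix: 4 events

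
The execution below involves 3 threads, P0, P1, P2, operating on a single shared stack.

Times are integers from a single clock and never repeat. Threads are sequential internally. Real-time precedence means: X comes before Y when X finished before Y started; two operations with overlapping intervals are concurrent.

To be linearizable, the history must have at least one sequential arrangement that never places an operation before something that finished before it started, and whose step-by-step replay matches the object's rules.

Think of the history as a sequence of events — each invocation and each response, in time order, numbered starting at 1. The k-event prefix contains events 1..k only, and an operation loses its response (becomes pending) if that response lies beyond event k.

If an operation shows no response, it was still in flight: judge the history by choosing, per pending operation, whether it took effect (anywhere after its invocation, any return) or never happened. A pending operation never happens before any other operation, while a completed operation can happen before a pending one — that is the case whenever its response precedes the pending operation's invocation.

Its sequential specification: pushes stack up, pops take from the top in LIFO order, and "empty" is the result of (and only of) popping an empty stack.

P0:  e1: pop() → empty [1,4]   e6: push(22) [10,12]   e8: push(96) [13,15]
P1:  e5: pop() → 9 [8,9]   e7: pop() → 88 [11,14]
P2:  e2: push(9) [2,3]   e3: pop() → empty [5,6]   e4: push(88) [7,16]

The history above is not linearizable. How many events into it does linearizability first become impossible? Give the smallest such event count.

6

events 1..5 are linearizable; a witness order is e1, e2:
1. e1 pop() → empty, leaving stack <>
2. e2 push(9), leaving stack <9>
include event 6 — e3 responding at 6 — and every candidate order breaks
take e1, e2, e3: step 3 already fails, because e3 pop() → empty cannot occur there
take e2, e1, e3: step 2 already fails, because e1 pop() → empty cannot occur there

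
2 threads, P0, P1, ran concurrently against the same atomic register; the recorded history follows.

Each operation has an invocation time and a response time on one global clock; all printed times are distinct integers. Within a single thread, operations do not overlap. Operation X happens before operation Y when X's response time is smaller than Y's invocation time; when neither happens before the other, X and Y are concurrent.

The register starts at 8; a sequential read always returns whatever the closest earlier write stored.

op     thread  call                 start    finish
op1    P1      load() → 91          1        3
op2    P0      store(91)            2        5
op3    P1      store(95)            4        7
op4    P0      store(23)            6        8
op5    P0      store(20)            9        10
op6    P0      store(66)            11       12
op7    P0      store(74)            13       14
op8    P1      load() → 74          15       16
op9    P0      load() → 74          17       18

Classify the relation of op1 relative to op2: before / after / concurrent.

concurrent

op1 spans [1,3], op2 spans [2,5]
the intervals overlap in both directions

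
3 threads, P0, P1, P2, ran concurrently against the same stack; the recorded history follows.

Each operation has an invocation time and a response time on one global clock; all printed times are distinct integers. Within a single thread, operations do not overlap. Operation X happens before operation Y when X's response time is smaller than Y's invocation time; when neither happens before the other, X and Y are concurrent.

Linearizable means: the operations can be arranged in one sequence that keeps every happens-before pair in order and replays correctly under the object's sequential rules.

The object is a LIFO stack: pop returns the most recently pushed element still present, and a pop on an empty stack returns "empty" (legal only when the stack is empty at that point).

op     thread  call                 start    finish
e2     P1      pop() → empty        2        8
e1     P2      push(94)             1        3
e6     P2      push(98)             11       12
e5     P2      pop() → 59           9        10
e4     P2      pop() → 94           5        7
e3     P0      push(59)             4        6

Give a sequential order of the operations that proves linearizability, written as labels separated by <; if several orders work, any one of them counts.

1. e1 push(94), leaving stack <94>
2. e4 pop() → 94, leaving stack <>
3. e2 pop() → empty, leaving stack <>
4. e3 push(59), leaving stack <59>
5. e5 pop() → 59, leaving stack <>
6. e6 push(98), leaving stack <98>

e1 < e4 < e2 < e3 < e5 < e6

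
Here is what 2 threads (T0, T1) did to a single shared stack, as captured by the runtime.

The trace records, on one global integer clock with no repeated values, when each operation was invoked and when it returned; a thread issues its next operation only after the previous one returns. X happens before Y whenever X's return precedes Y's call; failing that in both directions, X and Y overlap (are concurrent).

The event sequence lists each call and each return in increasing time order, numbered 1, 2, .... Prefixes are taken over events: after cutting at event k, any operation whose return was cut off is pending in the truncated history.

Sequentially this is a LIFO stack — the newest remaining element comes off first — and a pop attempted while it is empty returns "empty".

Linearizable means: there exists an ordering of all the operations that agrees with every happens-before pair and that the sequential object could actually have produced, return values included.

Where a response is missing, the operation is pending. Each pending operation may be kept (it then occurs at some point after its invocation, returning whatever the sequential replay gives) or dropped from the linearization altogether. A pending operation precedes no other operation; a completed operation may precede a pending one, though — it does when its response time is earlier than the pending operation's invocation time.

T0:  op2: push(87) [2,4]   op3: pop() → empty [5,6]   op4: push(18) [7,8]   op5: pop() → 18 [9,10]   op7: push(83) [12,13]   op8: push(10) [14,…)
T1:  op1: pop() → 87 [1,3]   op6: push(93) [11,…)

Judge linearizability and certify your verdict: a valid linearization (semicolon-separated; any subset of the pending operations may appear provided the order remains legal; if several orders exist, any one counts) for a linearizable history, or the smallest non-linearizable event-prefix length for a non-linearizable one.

step 1: op2 push(87) — stack <87>
step 2: op1 pop() → 87 — stack <>
step 3: op3 pop() → empty — stack <>
step 4: op4 push(18) — stack <18>
step 5: op5 pop() → 18 — stack <>
step 6: op6 push(93) (pending, included) — stack <93>
step 7: op7 push(83) — stack <93,83>

linearizable — witness: op2; op1; op3; op4; op5; op6; op7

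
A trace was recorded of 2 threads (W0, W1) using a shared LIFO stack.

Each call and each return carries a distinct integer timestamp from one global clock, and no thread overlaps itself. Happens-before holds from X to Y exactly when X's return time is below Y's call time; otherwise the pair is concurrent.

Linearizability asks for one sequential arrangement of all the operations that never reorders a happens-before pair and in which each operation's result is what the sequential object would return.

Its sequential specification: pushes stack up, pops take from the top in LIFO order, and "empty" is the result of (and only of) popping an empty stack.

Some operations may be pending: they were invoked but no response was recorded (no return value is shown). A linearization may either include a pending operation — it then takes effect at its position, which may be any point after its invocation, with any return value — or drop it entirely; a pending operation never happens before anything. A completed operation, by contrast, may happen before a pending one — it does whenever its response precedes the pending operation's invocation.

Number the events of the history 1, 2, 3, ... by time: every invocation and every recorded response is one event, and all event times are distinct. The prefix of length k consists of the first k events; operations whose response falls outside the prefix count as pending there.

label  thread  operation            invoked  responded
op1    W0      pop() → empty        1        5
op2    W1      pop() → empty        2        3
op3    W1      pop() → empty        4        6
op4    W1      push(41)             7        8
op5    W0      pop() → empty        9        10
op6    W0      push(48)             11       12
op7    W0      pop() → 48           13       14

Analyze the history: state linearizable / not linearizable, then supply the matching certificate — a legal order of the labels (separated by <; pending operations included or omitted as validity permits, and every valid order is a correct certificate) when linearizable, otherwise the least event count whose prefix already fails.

events 1..9 are fine; event 10 — the response of op5 at time 10 — makes the prefix non-linearizable
every one of the 3 real-time-consistent orders over 5 completed LIFO stack ops fails the sequential spec
for example op1, op2, op3, op4, op5 fails at step 5: op5 pop() → empty is not legal there
for example op2, op1, op3, op4, op5 fails at step 5: op5 pop() → empty is not legal there

not linearizable — minimal violating prefix: 10 events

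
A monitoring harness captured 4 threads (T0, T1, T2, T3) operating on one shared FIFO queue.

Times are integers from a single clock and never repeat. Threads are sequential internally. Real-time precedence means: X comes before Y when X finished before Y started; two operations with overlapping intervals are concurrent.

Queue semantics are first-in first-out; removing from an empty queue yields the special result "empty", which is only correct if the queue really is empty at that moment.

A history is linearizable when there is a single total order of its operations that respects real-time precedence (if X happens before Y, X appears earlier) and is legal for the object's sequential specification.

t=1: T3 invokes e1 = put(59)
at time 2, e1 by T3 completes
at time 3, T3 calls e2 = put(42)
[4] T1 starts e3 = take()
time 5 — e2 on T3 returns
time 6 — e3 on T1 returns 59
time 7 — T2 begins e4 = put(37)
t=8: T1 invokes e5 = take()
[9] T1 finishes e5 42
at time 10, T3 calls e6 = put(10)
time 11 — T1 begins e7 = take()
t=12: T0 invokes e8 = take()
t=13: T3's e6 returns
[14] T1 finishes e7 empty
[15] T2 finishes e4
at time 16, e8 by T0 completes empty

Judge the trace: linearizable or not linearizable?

one valid linearization: e1, e2, e3, e5, e7, e8, e4, e6
step 1: e1 put(59) — queue <59>
step 2: e2 put(42) — queue <59,42>
step 3: e3 take() → 59 — queue <42>
step 4: e5 take() → 42 — queue <>
step 5: e7 take() → empty — queue <>
step 6: e8 take() → empty — queue <>
step 7: e4 put(37) — queue <37>
step 8: e6 put(10) — queue <37,10>

linearizable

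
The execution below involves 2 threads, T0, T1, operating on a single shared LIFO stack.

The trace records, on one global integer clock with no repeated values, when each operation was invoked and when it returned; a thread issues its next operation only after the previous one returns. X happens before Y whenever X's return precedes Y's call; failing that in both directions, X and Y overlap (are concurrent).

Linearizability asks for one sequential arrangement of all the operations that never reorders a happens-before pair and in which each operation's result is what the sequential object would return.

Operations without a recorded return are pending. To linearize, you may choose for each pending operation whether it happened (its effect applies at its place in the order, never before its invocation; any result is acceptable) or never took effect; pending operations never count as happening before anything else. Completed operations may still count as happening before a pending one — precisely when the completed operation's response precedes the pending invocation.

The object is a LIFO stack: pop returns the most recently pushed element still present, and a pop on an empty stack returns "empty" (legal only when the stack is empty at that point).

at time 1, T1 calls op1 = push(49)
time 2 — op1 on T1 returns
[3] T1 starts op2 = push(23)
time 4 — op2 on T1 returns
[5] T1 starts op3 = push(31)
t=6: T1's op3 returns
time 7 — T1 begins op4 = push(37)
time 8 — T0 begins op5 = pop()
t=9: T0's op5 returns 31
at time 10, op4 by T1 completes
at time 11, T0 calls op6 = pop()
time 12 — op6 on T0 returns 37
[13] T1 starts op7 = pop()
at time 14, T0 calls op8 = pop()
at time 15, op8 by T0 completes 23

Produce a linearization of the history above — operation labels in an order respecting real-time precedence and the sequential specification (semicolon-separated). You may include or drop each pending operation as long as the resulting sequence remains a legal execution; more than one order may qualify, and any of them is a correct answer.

op1; op2; op3; op5; op4; op6; op8

after step 1 (op1 push(49)): stack <49>
after step 2 (op2 push(23)): stack <49,23>
after step 3 (op3 push(31)): stack <49,23,31>
after step 4 (op5 pop() → 31): stack <49,23>
after step 5 (op4 push(37)): stack <49,23,37>
after step 6 (op6 pop() → 37): stack <49,23>
after step 7 (op8 pop() → 23): stack <49>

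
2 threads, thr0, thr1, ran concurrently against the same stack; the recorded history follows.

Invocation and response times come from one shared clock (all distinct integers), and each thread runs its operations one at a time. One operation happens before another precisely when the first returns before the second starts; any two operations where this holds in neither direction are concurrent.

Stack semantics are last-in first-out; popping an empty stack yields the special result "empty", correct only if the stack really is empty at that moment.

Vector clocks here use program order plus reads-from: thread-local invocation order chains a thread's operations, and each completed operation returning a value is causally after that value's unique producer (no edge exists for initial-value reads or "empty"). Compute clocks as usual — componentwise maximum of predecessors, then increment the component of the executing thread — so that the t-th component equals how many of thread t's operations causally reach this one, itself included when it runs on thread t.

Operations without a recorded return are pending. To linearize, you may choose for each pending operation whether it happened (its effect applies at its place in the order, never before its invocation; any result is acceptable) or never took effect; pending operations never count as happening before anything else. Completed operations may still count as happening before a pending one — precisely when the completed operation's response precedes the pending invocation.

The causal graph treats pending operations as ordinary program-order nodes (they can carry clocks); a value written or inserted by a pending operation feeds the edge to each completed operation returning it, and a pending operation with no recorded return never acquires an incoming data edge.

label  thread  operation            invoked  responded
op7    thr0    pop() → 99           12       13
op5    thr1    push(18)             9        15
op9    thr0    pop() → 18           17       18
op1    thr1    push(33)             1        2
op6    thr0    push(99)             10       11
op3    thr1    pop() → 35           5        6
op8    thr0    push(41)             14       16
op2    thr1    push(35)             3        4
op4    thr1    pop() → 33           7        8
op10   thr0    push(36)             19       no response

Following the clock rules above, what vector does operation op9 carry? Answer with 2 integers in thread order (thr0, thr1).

(4, 5)

VC(op1, invoked at 1): no causal predecessors; +1 on thr1 → (0, 1)
VC(op6, invoked at 10): no causal predecessors; +1 on thr0 → (1, 0)
op2, invoked 3, takes VC(op1)=(0, 1) under max, adds 1 for thr1 → (0, 2)
op7, invoked 12, takes VC(op6)=(1, 0) under max, adds 1 for thr0 → (2, 0)
op3, invoked 5, takes VC(op2)=(0, 2) under max, adds 1 for thr1 → (0, 3)
op8, invoked 14, takes VC(op7)=(2, 0) under max, adds 1 for thr0 → (3, 0)
op4, invoked 7, takes VC(op1)=(0, 1), VC(op3)=(0, 3) under max, adds 1 for thr1 → (0, 4)
op5, invoked 9, takes VC(op4)=(0, 4) under max, adds 1 for thr1 → (0, 5)
op9, invoked 17, takes VC(op5)=(0, 5), VC(op8)=(3, 0) under max, adds 1 for thr0 → (4, 5)
op10, invoked 19, takes VC(op9)=(4, 5) under max, adds 1 for thr0 → (5, 5)
target: VC(op9) = (4, 5)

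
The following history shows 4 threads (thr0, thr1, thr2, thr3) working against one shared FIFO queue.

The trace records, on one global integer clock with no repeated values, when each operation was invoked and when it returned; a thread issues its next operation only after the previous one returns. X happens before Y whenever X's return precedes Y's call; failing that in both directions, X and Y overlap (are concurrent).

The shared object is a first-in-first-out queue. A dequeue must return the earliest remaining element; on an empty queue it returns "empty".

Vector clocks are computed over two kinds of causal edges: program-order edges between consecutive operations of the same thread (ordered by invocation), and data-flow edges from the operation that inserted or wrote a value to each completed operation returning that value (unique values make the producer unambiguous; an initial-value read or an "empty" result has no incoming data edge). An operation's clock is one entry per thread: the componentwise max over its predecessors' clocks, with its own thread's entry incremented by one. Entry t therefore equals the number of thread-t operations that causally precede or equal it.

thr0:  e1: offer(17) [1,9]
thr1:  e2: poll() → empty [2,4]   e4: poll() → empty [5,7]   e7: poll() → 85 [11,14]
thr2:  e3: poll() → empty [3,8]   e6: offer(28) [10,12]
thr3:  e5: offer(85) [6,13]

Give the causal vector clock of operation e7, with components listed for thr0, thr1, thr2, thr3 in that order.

root op e5, invoked 6: fresh clock plus thr3's own tick → (0, 0, 0, 1)
root op e3, invoked 3: fresh clock plus thr2's own tick → (0, 0, 1, 0)
root op e2, invoked 2: fresh clock plus thr1's own tick → (0, 1, 0, 0)
root op e1, invoked 1: fresh clock plus thr0's own tick → (1, 0, 0, 0)
e6, invoked 10, takes VC(e3)=(0, 0, 1, 0) under max, adds 1 for thr2 → (0, 0, 2, 0)
e4, invoked 5, takes VC(e2)=(0, 1, 0, 0) under max, adds 1 for thr1 → (0, 2, 0, 0)
e7, invoked 11, takes VC(e4)=(0, 2, 0, 0), VC(e5)=(0, 0, 0, 1) under max, adds 1 for thr1 → (0, 3, 0, 1)
target: VC(e7) = (0, 3, 0, 1)

(0, 3, 0, 1)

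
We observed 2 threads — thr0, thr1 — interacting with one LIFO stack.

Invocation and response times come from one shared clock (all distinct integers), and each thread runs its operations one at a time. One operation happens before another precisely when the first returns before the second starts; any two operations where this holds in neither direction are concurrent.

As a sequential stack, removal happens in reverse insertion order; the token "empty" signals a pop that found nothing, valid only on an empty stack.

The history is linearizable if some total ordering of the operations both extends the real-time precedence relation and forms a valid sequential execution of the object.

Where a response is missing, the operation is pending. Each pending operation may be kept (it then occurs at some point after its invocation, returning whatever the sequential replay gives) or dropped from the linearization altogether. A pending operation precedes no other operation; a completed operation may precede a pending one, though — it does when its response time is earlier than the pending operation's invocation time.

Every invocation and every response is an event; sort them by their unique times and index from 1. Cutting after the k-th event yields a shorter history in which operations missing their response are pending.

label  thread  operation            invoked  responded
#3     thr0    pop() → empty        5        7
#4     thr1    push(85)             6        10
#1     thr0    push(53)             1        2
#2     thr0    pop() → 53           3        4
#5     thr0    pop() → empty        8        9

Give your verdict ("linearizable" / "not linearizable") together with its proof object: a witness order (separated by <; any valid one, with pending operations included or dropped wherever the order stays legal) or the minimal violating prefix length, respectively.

after step 1 (#1 push(53)): stack <53>
after step 2 (#2 pop() → 53): stack <>
after step 3 (#3 pop() → empty): stack <>
after step 4 (#5 pop() → empty): stack <>
after step 5 (#4 push(85)): stack <85>

linearizable — witness: #1 < #2 < #3 < #5 < #4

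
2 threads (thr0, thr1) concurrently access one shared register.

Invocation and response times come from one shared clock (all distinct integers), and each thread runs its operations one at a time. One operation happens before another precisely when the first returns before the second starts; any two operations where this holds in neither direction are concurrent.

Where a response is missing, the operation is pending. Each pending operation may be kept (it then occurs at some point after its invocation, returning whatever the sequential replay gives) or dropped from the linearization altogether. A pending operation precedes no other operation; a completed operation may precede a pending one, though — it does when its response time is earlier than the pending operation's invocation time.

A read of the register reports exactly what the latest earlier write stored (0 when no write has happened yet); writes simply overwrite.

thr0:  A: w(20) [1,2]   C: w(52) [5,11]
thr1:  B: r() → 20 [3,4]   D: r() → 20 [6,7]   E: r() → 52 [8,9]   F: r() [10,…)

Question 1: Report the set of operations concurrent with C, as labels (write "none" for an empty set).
Answer: D, E, F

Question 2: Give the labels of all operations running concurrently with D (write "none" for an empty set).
Answer: C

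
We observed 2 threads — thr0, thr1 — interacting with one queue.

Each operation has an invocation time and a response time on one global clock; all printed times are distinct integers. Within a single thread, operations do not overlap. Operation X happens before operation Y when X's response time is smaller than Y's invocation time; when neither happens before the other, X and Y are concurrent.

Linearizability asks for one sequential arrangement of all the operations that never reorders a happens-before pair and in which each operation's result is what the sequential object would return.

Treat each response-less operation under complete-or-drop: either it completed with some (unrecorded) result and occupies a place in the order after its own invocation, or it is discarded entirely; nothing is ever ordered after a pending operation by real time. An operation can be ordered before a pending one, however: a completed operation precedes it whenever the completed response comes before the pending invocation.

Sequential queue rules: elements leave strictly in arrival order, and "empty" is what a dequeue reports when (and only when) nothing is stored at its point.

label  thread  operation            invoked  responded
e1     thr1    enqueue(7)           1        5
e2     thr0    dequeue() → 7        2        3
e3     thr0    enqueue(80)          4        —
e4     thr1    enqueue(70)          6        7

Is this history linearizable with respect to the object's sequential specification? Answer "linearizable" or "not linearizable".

a witness: e1, e2, e3, e4
after step 1 (e1 enqueue(7)): queue <7>
after step 2 (e2 dequeue() → 7): queue <>
after step 3 (e3 enqueue(80) (pending, included)): queue <80>
after step 4 (e4 enqueue(70)): queue <80,70>

linearizable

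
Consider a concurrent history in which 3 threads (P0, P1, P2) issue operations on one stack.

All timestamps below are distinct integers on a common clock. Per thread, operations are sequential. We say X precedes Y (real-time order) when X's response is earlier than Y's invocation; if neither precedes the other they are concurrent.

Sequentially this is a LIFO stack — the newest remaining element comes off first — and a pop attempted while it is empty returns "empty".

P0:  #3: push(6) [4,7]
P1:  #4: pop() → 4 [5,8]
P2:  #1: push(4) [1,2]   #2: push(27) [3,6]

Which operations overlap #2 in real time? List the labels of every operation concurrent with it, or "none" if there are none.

overlap test against #2 [3,6]: concurrent iff the interval meets 3..6
#1 [1,2]: before
#3 [4,7]: concurrent
#4 [5,8]: concurrent

#3, #4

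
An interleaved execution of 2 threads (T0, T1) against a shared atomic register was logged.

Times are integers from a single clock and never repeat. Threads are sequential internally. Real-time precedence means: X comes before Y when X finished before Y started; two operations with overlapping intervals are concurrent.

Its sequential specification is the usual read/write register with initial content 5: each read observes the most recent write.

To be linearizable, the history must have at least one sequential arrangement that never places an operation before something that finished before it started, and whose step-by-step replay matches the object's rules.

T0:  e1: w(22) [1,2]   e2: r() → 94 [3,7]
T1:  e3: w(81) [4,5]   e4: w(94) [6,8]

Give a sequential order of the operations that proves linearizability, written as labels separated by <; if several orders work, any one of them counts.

step 1: e1 w(22) — value 22
step 2: e3 w(81) — value 81
step 3: e4 w(94) — value 94
step 4: e2 r() → 94 — value 94

e1 < e3 < e4 < e2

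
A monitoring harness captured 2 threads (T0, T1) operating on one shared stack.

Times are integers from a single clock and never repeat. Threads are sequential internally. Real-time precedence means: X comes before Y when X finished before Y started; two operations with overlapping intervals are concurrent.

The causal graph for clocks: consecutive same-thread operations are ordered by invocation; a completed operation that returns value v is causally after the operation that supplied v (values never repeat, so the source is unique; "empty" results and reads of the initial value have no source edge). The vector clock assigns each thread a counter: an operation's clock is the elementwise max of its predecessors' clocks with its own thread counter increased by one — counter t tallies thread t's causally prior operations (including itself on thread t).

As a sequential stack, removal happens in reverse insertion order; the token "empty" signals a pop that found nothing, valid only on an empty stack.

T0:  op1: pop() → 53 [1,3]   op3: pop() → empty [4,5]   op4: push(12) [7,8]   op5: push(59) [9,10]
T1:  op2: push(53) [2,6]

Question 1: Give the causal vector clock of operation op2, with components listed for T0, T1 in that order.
Answer: (0, 1)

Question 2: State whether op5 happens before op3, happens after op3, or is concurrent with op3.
Answer: after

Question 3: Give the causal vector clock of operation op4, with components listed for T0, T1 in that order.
Answer: (3, 1)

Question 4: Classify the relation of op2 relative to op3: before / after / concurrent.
Answer: concurrent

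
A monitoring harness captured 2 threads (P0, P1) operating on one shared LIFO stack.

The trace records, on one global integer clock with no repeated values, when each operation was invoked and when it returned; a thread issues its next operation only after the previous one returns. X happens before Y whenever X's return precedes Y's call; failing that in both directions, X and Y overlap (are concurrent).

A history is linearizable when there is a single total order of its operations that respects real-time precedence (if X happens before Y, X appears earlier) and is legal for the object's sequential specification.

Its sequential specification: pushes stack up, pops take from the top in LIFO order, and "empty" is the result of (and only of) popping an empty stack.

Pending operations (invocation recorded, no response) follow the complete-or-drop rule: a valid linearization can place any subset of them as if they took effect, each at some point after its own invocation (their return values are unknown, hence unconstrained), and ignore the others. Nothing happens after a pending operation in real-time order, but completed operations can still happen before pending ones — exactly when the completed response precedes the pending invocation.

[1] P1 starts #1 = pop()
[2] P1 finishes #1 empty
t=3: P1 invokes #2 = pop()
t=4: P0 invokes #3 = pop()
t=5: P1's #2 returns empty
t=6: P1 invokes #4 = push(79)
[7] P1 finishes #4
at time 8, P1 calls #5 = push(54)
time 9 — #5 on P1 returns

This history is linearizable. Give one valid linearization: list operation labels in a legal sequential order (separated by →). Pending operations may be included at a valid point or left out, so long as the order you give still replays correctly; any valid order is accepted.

1. #1 pop() → empty, leaving stack <>
2. #2 pop() → empty, leaving stack <>
3. #3 pop() (pending, included), leaving stack <>
4. #4 push(79), leaving stack <79>
5. #5 push(54), leaving stack <79,54>

#1 → #2 → #3 → #4 → #5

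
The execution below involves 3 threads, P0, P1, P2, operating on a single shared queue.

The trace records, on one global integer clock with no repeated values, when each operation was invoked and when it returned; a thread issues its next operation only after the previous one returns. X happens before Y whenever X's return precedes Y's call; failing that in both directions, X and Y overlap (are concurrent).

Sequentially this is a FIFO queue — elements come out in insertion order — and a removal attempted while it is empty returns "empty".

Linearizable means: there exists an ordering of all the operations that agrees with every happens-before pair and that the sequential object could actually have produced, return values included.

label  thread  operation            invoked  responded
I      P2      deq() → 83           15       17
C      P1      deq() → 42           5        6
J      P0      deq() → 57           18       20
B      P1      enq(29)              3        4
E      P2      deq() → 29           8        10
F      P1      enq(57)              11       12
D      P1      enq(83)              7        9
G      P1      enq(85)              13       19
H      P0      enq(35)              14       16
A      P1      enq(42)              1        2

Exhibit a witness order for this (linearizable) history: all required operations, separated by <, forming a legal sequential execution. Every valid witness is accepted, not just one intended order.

A < B < C < D < E < F < G < H < I < J

after step 1 (A enq(42)): queue <42>
after step 2 (B enq(29)): queue <42,29>
after step 3 (C deq() → 42): queue <29>
after step 4 (D enq(83)): queue <29,83>
after step 5 (E deq() → 29): queue <83>
after step 6 (F enq(57)): queue <83,57>
after step 7 (G enq(85)): queue <83,57,85>
after step 8 (H enq(35)): queue <83,57,85,35>
after step 9 (I deq() → 83): queue <57,85,35>
after step 10 (J deq() → 57): queue <85,35>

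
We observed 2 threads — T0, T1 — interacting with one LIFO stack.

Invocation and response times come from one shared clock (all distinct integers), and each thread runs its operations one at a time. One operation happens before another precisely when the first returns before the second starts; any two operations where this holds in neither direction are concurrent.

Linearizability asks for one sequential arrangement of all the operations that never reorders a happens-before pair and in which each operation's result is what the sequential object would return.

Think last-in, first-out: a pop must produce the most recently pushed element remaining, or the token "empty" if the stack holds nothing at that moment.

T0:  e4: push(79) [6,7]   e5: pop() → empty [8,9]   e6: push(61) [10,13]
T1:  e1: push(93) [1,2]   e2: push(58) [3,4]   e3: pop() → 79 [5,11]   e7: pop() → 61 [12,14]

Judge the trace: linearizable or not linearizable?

through event 8 a valid linearization exists; event 9 (e5 responding at time 9) ends that
one real-time candidate order over the 4 completed operations — the LIFO stack replay rejects it
include/drop combinations of the 1 pending operation (e3) were all tried; none helps
e.g. e1, e2, e4, e5 (pending dropped): illegal at step 4, since e5 pop() → empty cannot apply there

not linearizable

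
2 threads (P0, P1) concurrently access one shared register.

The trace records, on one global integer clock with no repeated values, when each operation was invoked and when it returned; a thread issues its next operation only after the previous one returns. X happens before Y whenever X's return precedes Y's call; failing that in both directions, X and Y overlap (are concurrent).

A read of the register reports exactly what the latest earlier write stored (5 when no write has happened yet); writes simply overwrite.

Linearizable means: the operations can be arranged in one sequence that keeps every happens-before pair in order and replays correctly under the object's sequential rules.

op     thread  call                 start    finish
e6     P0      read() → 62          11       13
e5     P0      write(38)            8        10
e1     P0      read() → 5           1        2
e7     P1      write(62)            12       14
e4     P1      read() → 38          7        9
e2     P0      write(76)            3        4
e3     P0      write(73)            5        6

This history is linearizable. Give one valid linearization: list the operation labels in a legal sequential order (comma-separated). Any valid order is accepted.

after step 1 (e1 read() → 5): value 5
after step 2 (e2 write(76)): value 76
after step 3 (e3 write(73)): value 73
after step 4 (e5 write(38)): value 38
after step 5 (e4 read() → 38): value 38
after step 6 (e7 write(62)): value 62
after step 7 (e6 read() → 62): value 62

e1, e2, e3, e5, e4, e7, e6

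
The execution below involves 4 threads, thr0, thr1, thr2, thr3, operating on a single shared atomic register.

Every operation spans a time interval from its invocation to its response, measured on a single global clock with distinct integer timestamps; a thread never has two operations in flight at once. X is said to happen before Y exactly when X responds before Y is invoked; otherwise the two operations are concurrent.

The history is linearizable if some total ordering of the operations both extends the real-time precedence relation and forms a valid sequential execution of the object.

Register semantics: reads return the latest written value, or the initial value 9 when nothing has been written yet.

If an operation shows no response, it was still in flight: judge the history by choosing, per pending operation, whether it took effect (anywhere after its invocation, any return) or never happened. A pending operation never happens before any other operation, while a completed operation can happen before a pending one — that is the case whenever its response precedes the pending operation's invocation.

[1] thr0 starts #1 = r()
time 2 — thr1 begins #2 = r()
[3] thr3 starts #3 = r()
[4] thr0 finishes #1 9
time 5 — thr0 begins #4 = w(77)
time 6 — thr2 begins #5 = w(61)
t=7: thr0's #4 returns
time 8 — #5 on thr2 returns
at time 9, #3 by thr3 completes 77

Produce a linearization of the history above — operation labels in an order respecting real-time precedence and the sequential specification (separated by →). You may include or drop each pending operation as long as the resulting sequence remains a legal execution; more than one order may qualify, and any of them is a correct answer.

#1 → #2 → #4 → #3 → #5

1. #1 r() → 9, leaving value 9
2. #2 r() (pending, included), leaving value 9
3. #4 w(77), leaving value 77
4. #3 r() → 77, leaving value 77
5. #5 w(61), leaving value 61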